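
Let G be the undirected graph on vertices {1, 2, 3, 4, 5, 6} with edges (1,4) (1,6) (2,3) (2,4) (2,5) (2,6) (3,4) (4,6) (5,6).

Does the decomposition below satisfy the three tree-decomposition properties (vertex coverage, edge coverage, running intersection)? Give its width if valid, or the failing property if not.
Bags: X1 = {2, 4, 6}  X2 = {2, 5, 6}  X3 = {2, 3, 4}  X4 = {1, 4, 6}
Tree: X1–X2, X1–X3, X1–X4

Every vertex of G appears in some bag (union = {1, 2, 3, 4, 5, 6}); every edge is covered by a bag; and for each vertex v the set of bags containing v is connected in the bag tree. The decomposition is therefore valid. The largest bag has 3 vertices, so the width is 2.

Yes; width 2.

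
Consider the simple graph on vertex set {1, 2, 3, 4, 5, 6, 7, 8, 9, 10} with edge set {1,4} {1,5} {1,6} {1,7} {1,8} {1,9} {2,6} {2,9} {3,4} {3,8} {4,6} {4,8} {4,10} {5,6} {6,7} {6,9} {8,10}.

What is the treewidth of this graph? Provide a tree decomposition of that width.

The largest bag has 3 vertices, giving width 2; this decomposition certifies tw(G) ≤ 2. On the other hand G contains the 3-clique {4, 8, 10}. A clique must lie in a single bag of any decomposition, so no decomposition can have width below 2. The upper and lower bounds meet at 2, so that is the treewidth.

Treewidth 2.
Bags: B1 = {1, 4, 6}  B2 = {1, 4, 8}  B3 = {1, 6, 7}  B4 = {1, 6, 9}  B5 = {3, 4, 8}  B6 = {2, 6, 9}  B7 = {1, 5, 6}  B8 = {4, 8, 10}
Tree: B1–B2, B1–B3, B3–B4, B2–B5, B4–B6, B1–B7, B5–B8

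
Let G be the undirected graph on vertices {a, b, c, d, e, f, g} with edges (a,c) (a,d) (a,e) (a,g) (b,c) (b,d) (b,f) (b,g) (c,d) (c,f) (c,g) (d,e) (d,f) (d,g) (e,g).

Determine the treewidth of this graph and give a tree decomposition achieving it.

Treewidth 3.
Bags: B1 = {a, c, d, g}  B2 = {b, c, d, g}  B3 = {b, c, d, f}  B4 = {a, d, e, g}
Tree: B1–B2, B2–B3, B1–B4

Every bag has size at most 4, so the width is 4 − 1 = 3 and tw(G) ≤ 3. For the lower bound, the 4 vertices {a, d, e, g} are pairwise adjacent, and any tree decomposition puts a clique entirely inside one bag — forcing width ≥ 3. Combining the bounds, tw(G) = 3.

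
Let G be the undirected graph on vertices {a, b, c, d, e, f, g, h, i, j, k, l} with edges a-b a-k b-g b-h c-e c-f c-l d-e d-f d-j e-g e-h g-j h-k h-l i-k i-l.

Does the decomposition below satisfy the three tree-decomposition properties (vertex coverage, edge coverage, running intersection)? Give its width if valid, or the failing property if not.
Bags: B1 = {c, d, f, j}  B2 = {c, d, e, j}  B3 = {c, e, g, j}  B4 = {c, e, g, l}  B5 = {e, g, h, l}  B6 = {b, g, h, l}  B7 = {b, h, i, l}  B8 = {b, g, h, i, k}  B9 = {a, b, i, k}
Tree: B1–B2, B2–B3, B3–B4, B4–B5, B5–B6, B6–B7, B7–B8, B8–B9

No — bags containing vertex g are not connected in the tree.

A tree decomposition must satisfy three properties: every vertex lies in some bag; for every edge, both endpoints lie together in some bag; and for every vertex, the bags containing it form a connected subtree. Here bags containing vertex g are not connected in the tree, so the decomposition is invalid.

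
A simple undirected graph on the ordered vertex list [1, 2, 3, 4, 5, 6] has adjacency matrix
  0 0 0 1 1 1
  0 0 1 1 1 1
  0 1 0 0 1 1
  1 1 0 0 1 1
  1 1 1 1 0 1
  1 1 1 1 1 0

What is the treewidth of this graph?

3

A width-3 tree decomposition is:
Bags: B1 = {1, 4, 5, 6}  B2 = {2, 4, 5, 6}  B3 = {2, 3, 5, 6}
Tree: B1–B2, B2–B3
Each bag holds 4 vertices, so the decomposition has width 3, which upper-bounds the treewidth. On the other hand G contains the 4-clique {1, 4, 5, 6}. A clique must lie in a single bag of any decomposition, so no decomposition can have width below 3. The upper and lower bounds meet at 3, so that is the treewidth.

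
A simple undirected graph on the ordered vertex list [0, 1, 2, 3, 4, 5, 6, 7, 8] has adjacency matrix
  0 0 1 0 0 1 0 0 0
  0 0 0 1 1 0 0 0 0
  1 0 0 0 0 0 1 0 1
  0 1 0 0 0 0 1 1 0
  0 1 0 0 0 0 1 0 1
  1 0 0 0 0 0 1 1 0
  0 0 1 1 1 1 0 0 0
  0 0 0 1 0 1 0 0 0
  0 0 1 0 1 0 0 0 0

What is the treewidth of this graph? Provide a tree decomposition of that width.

The largest bag has 4 vertices, giving width 3; this decomposition certifies tw(G) ≤ 3. For the lower bound: the 4 vertex sets {0,2,8}, {4}, {6}, {1,3,5,7} are disjoint, each induces a connected subgraph, and every pair is joined by at least one edge of G. Contracting each set to a single vertex therefore yields K_{4} as a minor, and since treewidth is minor-monotone, tw(G) ≥ tw(K_{4}) = 3. Therefore the treewidth is 3.

Treewidth 3.
One optimal decomposition is:
Bags: B1 = {0, 2, 4, 8}  B2 = {0, 2, 4, 6}  B3 = {0, 4, 5, 6}  B4 = {1, 4, 5, 6}  B5 = {1, 3, 5, 6}  B6 = {1, 3, 5, 7}
Tree: B1–B2, B2–B3, B3–B4, B4–B5, B5–B6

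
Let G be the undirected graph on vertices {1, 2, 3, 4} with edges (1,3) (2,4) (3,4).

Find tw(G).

1

A width-1 tree decomposition is:
Bags: B1 = {3, 4}  B2 = {1, 3}  B3 = {2, 4}
Tree: B1–B2, B1–B3
The largest bag has 2 vertices, giving width 1; this decomposition certifies tw(G) ≤ 1. G has an edge, so its treewidth is at least 1. Combining the bounds, tw(G) = 1.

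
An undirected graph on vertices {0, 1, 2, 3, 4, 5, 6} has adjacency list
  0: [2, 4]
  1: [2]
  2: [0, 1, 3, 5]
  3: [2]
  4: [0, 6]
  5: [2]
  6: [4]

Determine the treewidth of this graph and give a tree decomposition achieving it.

Each bag holds 2 vertices, so the decomposition has width 1, which upper-bounds the treewidth. G has an edge, so its treewidth is at least 1. Therefore the treewidth is 1.

Treewidth 1.
Bags: B1 = {0, 2}  B2 = {2, 5}  B3 = {0, 4}  B4 = {1, 2}  B5 = {4, 6}  B6 = {2, 3}
Tree: B1–B2, B1–B3, B1–B4, B3–B5, B1–B6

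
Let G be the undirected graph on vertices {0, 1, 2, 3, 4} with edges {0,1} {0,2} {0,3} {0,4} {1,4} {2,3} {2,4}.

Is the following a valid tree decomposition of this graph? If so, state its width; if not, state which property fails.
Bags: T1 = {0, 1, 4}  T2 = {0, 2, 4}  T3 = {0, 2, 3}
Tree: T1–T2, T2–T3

Checking the three conditions: (i) the bags cover all of {0, 1, 2, 3, 4}; (ii) for each edge, some bag contains both endpoints; (iii) the bags containing any fixed vertex form a subtree. All hold, so the decomposition is valid with width 3 − 1 = 2.

Yes; width 2.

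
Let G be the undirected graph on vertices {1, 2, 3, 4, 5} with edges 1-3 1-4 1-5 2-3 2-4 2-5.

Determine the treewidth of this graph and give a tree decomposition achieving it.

Treewidth 2.
One optimal decomposition is:
Bags: B1 = {1, 2, 3}  B2 = {1, 2, 5}  B3 = {1, 2, 4}
Tree: B1–B2, B2–B3

The largest bag has 3 vertices, giving width 2; this decomposition certifies tw(G) ≤ 2. For the lower bound, G contains the cycle 1–3–2–5–1, so G is not a forest; only forests have treewidth ≤ 1, hence tw(G) ≥ 2. Hence tw(G) = 2 exactly.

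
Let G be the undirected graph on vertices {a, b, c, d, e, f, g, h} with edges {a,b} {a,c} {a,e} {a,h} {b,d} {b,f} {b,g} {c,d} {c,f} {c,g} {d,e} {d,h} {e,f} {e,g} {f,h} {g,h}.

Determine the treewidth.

4

A width-4 tree decomposition is:
Bags: B1 = {a, b, c, e, h}  B2 = {b, c, e, f, h}  B3 = {b, c, e, g, h}  B4 = {b, c, d, e, h}
Tree: B1–B2, B2–B3, B3–B4
Every bag has size at most 5, so the width is 5 − 1 = 4 and tw(G) ≤ 4. For the lower bound: the 5 vertex sets {a,h}, {c,f}, {b,g}, {e}, {d} are disjoint, each induces a connected subgraph, and every pair is joined by at least one edge of G. Contracting each set to a single vertex therefore yields K_{5} as a minor, and since treewidth is minor-monotone, tw(G) ≥ tw(K_{5}) = 4. Hence tw(G) = 4 exactly.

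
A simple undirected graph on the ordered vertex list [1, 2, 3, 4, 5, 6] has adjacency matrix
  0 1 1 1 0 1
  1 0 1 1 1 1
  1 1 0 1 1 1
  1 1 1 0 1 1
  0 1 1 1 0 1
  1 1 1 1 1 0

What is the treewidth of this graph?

A width-4 tree decomposition is:
Bags: B1 = {1, 2, 3, 4, 6}  B2 = {2, 3, 4, 5, 6}
Tree: B1–B2
Every bag has size at most 5, so the width is 5 − 1 = 4 and tw(G) ≤ 4. On the other hand G contains the 5-clique {1, 2, 3, 4, 6}. A clique must lie in a single bag of any decomposition, so no decomposition can have width below 4. The upper and lower bounds meet at 4, so that is the treewidth.

4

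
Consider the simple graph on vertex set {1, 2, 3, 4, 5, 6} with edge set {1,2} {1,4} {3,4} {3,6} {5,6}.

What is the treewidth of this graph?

1

A width-1 tree decomposition is:
Bags: B1 = {3, 4}  B2 = {1, 4}  B3 = {3, 6}  B4 = {1, 2}  B5 = {5, 6}
Tree: B1–B2, B1–B3, B2–B4, B3–B5
Every bag has size at most 2, so the width is 2 − 1 = 1 and tw(G) ≤ 1. G has an edge, so its treewidth is at least 1. The upper and lower bounds meet at 1, so that is the treewidth.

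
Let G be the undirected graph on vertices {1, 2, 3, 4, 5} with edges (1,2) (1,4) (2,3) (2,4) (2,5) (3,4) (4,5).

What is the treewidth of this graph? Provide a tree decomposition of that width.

Treewidth 2.
One such decomposition:
Bags: B1 = {2, 3, 4}  B2 = {2, 4, 5}  B3 = {1, 2, 4}
Tree: B1–B2, B2–B3

Each bag holds 3 vertices, so the decomposition has width 2, which upper-bounds the treewidth. For the lower bound, the 3 vertices {1, 2, 4} are pairwise adjacent, and any tree decomposition puts a clique entirely inside one bag — forcing width ≥ 2. Therefore the treewidth is 2.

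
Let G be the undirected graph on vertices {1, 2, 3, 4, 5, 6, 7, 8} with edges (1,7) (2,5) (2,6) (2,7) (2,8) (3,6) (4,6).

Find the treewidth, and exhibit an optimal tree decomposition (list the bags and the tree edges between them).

The largest bag has 2 vertices, giving width 1; this decomposition certifies tw(G) ≤ 1. Any graph with an edge has treewidth ≥ 1, and G has the edge 6–3. Combining the bounds, tw(G) = 1.

Treewidth 1.
One such decomposition:
Bags: B1 = {3, 6}  B2 = {2, 6}  B3 = {2, 7}  B4 = {1, 7}  B5 = {4, 6}  B6 = {2, 5}  B7 = {2, 8}
Tree: B1–B2, B2–B3, B3–B4, B2–B5, B2–B6, B3–B7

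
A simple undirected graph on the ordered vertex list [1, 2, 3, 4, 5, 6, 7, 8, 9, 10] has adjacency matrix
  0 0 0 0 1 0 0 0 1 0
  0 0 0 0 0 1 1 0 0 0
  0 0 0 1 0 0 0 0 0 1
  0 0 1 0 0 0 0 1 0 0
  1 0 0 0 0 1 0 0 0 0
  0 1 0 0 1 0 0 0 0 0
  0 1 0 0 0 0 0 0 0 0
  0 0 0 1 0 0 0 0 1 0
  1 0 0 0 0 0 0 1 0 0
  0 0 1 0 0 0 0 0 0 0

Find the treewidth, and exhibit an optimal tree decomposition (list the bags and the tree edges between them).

Treewidth 1.
One optimal decomposition is:
Bags: B1 = {2, 7}  B2 = {2, 6}  B3 = {5, 6}  B4 = {1, 5}  B5 = {1, 9}  B6 = {8, 9}  B7 = {4, 8}  B8 = {3, 4}  B9 = {3, 10}
Tree: B1–B2, B2–B3, B3–B4, B4–B5, B5–B6, B6–B7, B7–B8, B8–B9

Each bag holds 2 vertices, so the decomposition has width 1, which upper-bounds the treewidth. Since G has at least one edge (e.g. 7–2), it is not an edgeless graph, so tw(G) ≥ 1. Therefore the treewidth is 1.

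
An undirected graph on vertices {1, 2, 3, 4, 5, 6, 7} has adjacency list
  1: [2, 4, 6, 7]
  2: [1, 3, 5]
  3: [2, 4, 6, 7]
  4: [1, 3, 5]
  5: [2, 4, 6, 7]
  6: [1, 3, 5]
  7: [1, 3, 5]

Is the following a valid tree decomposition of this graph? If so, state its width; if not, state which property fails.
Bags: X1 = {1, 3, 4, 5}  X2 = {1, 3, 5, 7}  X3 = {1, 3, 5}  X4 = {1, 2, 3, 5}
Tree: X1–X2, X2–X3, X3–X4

A tree decomposition must satisfy three properties: every vertex lies in some bag; for every edge, both endpoints lie together in some bag; and for every vertex, the bags containing it form a connected subtree. Here vertex 6 appears in no bag, so the decomposition is invalid.

No — vertex 6 appears in no bag.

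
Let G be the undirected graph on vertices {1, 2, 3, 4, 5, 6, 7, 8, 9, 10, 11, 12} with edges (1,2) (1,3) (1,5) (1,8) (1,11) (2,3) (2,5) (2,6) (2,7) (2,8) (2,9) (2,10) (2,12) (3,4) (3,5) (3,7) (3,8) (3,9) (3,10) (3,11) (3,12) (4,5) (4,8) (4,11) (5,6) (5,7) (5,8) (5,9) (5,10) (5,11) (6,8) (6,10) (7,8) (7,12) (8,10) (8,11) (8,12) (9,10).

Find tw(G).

4

A width-4 tree decomposition is:
Bags: B1 = {2, 3, 5, 9, 10}  B2 = {2, 3, 5, 8, 10}  B3 = {1, 2, 3, 5, 8}  B4 = {2, 5, 6, 8, 10}  B5 = {1, 3, 5, 8, 11}  B6 = {2, 3, 5, 7, 8}  B7 = {3, 4, 5, 8, 11}  B8 = {2, 3, 7, 8, 12}
Tree: B1–B2, B2–B3, B2–B4, B3–B5, B2–B6, B5–B7, B6–B8
Each bag holds 5 vertices, so the decomposition has width 4, which upper-bounds the treewidth. Conversely, {2, 3, 7, 8, 12} is a clique of size 5, and the vertices of any clique must share a bag in every tree decomposition; so some bag has ≥ 5 vertices and tw(G) ≥ 4. The upper and lower bounds meet at 4, so that is the treewidth.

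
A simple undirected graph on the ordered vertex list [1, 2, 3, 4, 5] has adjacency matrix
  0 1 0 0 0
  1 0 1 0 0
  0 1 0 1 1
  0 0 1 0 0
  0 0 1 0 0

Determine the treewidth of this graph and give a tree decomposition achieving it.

Treewidth 1.
Bags: B1 = {3, 4}  B2 = {3, 5}  B3 = {2, 3}  B4 = {1, 2}
Tree: B1–B2, B2–B3, B3–B4

Each bag holds 2 vertices, so the decomposition has width 1, which upper-bounds the treewidth. Any graph with an edge has treewidth ≥ 1, and G has the edge 4–3. Hence tw(G) = 1 exactly.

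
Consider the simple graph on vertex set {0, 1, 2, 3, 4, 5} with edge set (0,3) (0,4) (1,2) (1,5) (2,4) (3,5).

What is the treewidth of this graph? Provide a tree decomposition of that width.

Every bag has size at most 3, so the width is 3 − 1 = 2 and tw(G) ≤ 2. For the lower bound, G contains the cycle 0–4–2–1–5–3–0, so G is not a forest; only forests have treewidth ≤ 1, hence tw(G) ≥ 2. Hence tw(G) = 2 exactly.

Treewidth 2.
One such decomposition:
Bags: B1 = {0, 2, 4}  B2 = {0, 1, 2}  B3 = {0, 1, 5}  B4 = {0, 3, 5}
Tree: B1–B2, B2–B3, B3–B4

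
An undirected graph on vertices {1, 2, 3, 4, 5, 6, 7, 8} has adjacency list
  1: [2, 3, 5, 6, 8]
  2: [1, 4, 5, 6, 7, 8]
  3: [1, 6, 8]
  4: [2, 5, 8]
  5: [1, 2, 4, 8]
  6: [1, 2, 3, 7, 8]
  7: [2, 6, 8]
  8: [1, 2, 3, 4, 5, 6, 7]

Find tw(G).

3

A width-3 tree decomposition is:
Bags: B1 = {1, 2, 5, 8}  B2 = {1, 2, 6, 8}  B3 = {2, 4, 5, 8}  B4 = {2, 6, 7, 8}  B5 = {1, 3, 6, 8}
Tree: B1–B2, B1–B3, B2–B4, B2–B5
Every bag has size at most 4, so the width is 4 − 1 = 3 and tw(G) ≤ 3. On the other hand G contains the 4-clique {1, 2, 5, 8}. A clique must lie in a single bag of any decomposition, so no decomposition can have width below 3. The upper and lower bounds meet at 3, so that is the treewidth.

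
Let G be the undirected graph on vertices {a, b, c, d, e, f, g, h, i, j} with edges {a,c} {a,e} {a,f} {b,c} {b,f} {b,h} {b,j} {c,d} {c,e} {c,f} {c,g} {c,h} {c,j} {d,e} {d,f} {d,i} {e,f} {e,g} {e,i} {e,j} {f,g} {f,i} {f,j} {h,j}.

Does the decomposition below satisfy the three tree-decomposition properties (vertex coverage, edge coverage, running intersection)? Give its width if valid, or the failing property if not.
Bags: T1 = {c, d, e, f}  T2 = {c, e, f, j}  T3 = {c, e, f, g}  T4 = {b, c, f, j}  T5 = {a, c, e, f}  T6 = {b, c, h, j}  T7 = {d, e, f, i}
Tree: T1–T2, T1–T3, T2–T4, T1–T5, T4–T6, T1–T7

Every vertex of G appears in some bag (union = {a, b, c, d, e, f, g, h, i, j}); every edge is covered by a bag; and for each vertex v the set of bags containing v is connected in the bag tree. The decomposition is therefore valid. The largest bag has 4 vertices, so the width is 3.

Yes; width 3.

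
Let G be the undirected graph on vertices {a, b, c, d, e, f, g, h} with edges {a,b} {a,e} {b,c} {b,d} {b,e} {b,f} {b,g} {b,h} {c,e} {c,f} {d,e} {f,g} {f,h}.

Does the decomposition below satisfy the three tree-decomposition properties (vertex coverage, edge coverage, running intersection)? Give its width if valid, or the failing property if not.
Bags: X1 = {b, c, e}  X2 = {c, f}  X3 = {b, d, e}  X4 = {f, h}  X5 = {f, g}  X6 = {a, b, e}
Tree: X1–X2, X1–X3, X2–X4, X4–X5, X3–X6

A tree decomposition must satisfy three properties: every vertex lies in some bag; for every edge, both endpoints lie together in some bag; and for every vertex, the bags containing it form a connected subtree. Here edge (b,f) lies in no bag, so the decomposition is invalid.

No — edge (b,f) lies in no bag.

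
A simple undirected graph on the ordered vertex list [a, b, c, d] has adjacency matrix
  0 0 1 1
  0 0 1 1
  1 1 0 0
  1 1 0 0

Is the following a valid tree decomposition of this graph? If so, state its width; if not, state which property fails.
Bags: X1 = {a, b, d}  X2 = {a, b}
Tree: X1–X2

A tree decomposition must satisfy three properties: every vertex lies in some bag; for every edge, both endpoints lie together in some bag; and for every vertex, the bags containing it form a connected subtree. Here vertex c appears in no bag, so the decomposition is invalid.

No — vertex c appears in no bag.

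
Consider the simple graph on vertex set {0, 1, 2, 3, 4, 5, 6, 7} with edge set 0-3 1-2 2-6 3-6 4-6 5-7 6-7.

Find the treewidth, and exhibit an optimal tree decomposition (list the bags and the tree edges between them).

Treewidth 1.
One such decomposition:
Bags: B1 = {6, 7}  B2 = {2, 6}  B3 = {1, 2}  B4 = {3, 6}  B5 = {5, 7}  B6 = {4, 6}  B7 = {0, 3}
Tree: B1–B2, B2–B3, B1–B4, B1–B5, B2–B6, B4–B7

The largest bag has 2 vertices, giving width 1; this decomposition certifies tw(G) ≤ 1. G has an edge, so its treewidth is at least 1. Combining the bounds, tw(G) = 1.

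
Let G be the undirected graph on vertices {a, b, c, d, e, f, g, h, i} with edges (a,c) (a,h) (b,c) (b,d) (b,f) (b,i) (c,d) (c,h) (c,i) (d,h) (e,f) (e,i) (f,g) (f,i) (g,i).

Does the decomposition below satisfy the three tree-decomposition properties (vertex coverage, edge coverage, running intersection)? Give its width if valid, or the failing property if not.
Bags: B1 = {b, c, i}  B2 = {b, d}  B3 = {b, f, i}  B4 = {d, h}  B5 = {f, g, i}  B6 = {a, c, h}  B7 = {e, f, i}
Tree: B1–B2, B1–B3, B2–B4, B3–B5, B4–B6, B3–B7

A tree decomposition must satisfy three properties: every vertex lies in some bag; for every edge, both endpoints lie together in some bag; and for every vertex, the bags containing it form a connected subtree. Here edge (c,d) lies in no bag, so the decomposition is invalid.

No — edge (c,d) lies in no bag.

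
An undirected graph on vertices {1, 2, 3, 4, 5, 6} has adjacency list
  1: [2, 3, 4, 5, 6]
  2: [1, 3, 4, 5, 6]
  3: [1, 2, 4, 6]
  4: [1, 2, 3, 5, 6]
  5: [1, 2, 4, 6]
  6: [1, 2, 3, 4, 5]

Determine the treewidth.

A width-4 tree decomposition is:
Bags: B1 = {1, 2, 3, 4, 6}  B2 = {1, 2, 4, 5, 6}
Tree: B1–B2
Every bag has size at most 5, so the width is 5 − 1 = 4 and tw(G) ≤ 4. For the lower bound, the 5 vertices {1, 2, 3, 4, 6} are pairwise adjacent, and any tree decomposition puts a clique entirely inside one bag — forcing width ≥ 4. Combining the bounds, tw(G) = 4.

4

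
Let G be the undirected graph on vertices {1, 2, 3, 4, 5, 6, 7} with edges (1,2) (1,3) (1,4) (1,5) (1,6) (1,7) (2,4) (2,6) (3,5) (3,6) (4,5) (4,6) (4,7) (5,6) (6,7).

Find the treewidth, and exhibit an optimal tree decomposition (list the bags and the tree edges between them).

Every bag has size at most 4, so the width is 4 − 1 = 3 and tw(G) ≤ 3. For the lower bound, the 4 vertices {1, 3, 5, 6} are pairwise adjacent, and any tree decomposition puts a clique entirely inside one bag — forcing width ≥ 3. Hence tw(G) = 3 exactly.

Treewidth 3.
One such decomposition:
Bags: B1 = {1, 2, 4, 6}  B2 = {1, 4, 6, 7}  B3 = {1, 4, 5, 6}  B4 = {1, 3, 5, 6}
Tree: B1–B2, B1–B3, B3–B4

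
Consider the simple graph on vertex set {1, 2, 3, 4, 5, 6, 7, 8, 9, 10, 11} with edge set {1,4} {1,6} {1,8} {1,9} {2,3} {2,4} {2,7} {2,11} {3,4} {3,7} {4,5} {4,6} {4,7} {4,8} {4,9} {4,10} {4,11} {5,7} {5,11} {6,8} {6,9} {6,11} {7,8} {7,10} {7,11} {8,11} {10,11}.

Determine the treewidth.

3

A width-3 tree decomposition is:
Bags: B1 = {2, 4, 7, 11}  B2 = {4, 5, 7, 11}  B3 = {4, 7, 8, 11}  B4 = {4, 7, 10, 11}  B5 = {4, 6, 8, 11}  B6 = {1, 4, 6, 8}  B7 = {2, 3, 4, 7}  B8 = {1, 4, 6, 9}
Tree: B1–B2, B2–B3, B2–B4, B3–B5, B5–B6, B1–B7, B6–B8
The largest bag has 4 vertices, giving width 3; this decomposition certifies tw(G) ≤ 3. On the other hand G contains the 4-clique {1, 4, 6, 8}. A clique must lie in a single bag of any decomposition, so no decomposition can have width below 3. The upper and lower bounds meet at 3, so that is the treewidth.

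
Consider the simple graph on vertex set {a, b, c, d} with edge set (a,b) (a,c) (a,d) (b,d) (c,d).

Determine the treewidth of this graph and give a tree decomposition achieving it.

Each bag holds 3 vertices, so the decomposition has width 2, which upper-bounds the treewidth. Conversely, {a, c, d} is a clique of size 3, and the vertices of any clique must share a bag in every tree decomposition; so some bag has ≥ 3 vertices and tw(G) ≥ 2. Therefore the treewidth is 2.

Treewidth 2.
Bags: B1 = {a, c, d}  B2 = {a, b, d}
Tree: B1–B2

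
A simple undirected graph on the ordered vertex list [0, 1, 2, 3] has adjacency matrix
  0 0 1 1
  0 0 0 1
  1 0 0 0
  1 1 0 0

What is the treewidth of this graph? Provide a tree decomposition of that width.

Treewidth 1.
Bags: B1 = {0, 3}  B2 = {1, 3}  B3 = {0, 2}
Tree: B1–B2, B1–B3

Each bag holds 2 vertices, so the decomposition has width 1, which upper-bounds the treewidth. Any graph with an edge has treewidth ≥ 1, and G has the edge 3–0. Combining the bounds, tw(G) = 1.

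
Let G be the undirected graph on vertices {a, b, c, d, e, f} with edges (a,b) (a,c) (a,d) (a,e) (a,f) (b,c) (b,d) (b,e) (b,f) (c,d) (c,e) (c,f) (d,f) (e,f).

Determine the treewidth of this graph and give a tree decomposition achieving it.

Treewidth 4.
Bags: B1 = {a, b, c, d, f}  B2 = {a, b, c, e, f}
Tree: B1–B2

Every bag has size at most 5, so the width is 5 − 1 = 4 and tw(G) ≤ 4. On the other hand G contains the 5-clique {a, b, c, d, f}. A clique must lie in a single bag of any decomposition, so no decomposition can have width below 4. Therefore the treewidth is 4.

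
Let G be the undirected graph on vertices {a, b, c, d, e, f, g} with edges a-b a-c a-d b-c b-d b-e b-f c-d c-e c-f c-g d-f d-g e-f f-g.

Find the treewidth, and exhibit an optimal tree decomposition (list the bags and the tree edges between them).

The largest bag has 4 vertices, giving width 3; this decomposition certifies tw(G) ≤ 3. On the other hand G contains the 4-clique {a, b, c, d}. A clique must lie in a single bag of any decomposition, so no decomposition can have width below 3. Combining the bounds, tw(G) = 3.

Treewidth 3.
One such decomposition:
Bags: B1 = {a, b, c, d}  B2 = {b, c, d, f}  B3 = {b, c, e, f}  B4 = {c, d, f, g}
Tree: B1–B2, B2–B3, B2–B4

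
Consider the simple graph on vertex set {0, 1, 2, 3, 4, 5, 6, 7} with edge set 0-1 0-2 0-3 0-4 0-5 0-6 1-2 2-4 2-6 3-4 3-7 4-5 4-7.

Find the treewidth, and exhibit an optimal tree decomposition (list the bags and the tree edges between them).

Treewidth 2.
One such decomposition:
Bags: B1 = {0, 2, 4}  B2 = {0, 4, 5}  B3 = {0, 3, 4}  B4 = {3, 4, 7}  B5 = {0, 1, 2}  B6 = {0, 2, 6}
Tree: B1–B2, B1–B3, B3–B4, B1–B5, B1–B6

Every bag has size at most 3, so the width is 3 − 1 = 2 and tw(G) ≤ 2. For the lower bound, the 3 vertices {0, 1, 2} are pairwise adjacent, and any tree decomposition puts a clique entirely inside one bag — forcing width ≥ 2. Therefore the treewidth is 2.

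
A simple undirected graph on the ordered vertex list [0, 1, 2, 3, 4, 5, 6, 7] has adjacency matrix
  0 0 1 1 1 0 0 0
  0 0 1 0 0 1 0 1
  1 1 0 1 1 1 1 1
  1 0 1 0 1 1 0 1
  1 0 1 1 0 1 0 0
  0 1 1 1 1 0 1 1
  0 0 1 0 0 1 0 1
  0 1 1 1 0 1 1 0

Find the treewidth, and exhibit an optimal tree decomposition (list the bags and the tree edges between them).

Each bag holds 4 vertices, so the decomposition has width 3, which upper-bounds the treewidth. For the lower bound, the 4 vertices {0, 2, 3, 4} are pairwise adjacent, and any tree decomposition puts a clique entirely inside one bag — forcing width ≥ 3. Combining the bounds, tw(G) = 3.

Treewidth 3.
One such decomposition:
Bags: B1 = {2, 5, 6, 7}  B2 = {2, 3, 5, 7}  B3 = {2, 3, 4, 5}  B4 = {0, 2, 3, 4}  B5 = {1, 2, 5, 7}
Tree: B1–B2, B2–B3, B3–B4, B1–B5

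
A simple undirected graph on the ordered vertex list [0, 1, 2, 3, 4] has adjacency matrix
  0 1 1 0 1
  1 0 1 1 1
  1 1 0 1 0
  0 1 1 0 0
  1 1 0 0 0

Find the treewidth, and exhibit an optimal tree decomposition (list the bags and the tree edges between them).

Treewidth 2.
One optimal decomposition is:
Bags: B1 = {0, 1, 2}  B2 = {0, 1, 4}  B3 = {1, 2, 3}
Tree: B1–B2, B1–B3

Each bag holds 3 vertices, so the decomposition has width 2, which upper-bounds the treewidth. On the other hand G contains the 3-clique {0, 1, 2}. A clique must lie in a single bag of any decomposition, so no decomposition can have width below 2. Hence tw(G) = 2 exactly.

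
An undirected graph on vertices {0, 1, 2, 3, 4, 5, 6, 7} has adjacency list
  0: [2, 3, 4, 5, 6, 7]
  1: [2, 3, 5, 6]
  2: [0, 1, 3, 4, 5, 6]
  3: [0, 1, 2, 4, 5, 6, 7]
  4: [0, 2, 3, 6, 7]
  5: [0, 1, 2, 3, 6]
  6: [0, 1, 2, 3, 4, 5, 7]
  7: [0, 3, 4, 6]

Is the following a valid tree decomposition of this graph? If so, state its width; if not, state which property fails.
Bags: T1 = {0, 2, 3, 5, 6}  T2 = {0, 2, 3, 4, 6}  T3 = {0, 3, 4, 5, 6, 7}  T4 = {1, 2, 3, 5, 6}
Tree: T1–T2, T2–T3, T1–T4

No — bags containing vertex 5 are not connected in the tree.

A tree decomposition must satisfy three properties: every vertex lies in some bag; for every edge, both endpoints lie together in some bag; and for every vertex, the bags containing it form a connected subtree. Here bags containing vertex 5 are not connected in the tree, so the decomposition is invalid.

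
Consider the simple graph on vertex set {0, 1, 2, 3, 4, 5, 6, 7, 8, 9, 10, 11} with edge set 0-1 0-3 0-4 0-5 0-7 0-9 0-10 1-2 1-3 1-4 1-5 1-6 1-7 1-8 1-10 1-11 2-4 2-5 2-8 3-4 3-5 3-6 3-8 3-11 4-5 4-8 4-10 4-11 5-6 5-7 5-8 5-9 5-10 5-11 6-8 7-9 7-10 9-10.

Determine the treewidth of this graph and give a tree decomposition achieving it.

The largest bag has 5 vertices, giving width 4; this decomposition certifies tw(G) ≤ 4. For the lower bound, the 5 vertices {0, 1, 4, 5, 10} are pairwise adjacent, and any tree decomposition puts a clique entirely inside one bag — forcing width ≥ 4. Combining the bounds, tw(G) = 4.

Treewidth 4.
Bags: B1 = {0, 1, 3, 4, 5}  B2 = {1, 3, 4, 5, 8}  B3 = {1, 3, 5, 6, 8}  B4 = {0, 1, 4, 5, 10}  B5 = {1, 2, 4, 5, 8}  B6 = {0, 1, 5, 7, 10}  B7 = {0, 5, 7, 9, 10}  B8 = {1, 3, 4, 5, 11}
Tree: B1–B2, B2–B3, B1–B4, B2–B5, B4–B6, B6–B7, B2–B8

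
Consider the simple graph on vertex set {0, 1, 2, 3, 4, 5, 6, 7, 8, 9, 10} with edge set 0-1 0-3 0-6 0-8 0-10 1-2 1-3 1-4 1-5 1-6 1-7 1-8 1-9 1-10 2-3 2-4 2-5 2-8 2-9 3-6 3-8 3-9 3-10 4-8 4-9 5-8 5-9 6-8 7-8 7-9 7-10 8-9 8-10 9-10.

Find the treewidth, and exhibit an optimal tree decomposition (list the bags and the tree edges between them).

Every bag has size at most 5, so the width is 5 − 1 = 4 and tw(G) ≤ 4. For the lower bound, the 5 vertices {0, 1, 3, 8, 10} are pairwise adjacent, and any tree decomposition puts a clique entirely inside one bag — forcing width ≥ 4. Combining the bounds, tw(G) = 4.

Treewidth 4.
One such decomposition:
Bags: B1 = {0, 1, 3, 8, 10}  B2 = {1, 3, 8, 9, 10}  B3 = {1, 2, 3, 8, 9}  B4 = {1, 7, 8, 9, 10}  B5 = {0, 1, 3, 6, 8}  B6 = {1, 2, 5, 8, 9}  B7 = {1, 2, 4, 8, 9}
Tree: B1–B2, B2–B3, B2–B4, B1–B5, B3–B6, B3–B7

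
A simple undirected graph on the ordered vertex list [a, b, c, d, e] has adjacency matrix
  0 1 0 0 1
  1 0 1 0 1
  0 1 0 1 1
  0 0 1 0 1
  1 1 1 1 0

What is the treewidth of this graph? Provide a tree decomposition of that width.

Each bag holds 3 vertices, so the decomposition has width 2, which upper-bounds the treewidth. For the lower bound, the 3 vertices {c, d, e} are pairwise adjacent, and any tree decomposition puts a clique entirely inside one bag — forcing width ≥ 2. Combining the bounds, tw(G) = 2.

Treewidth 2.
One optimal decomposition is:
Bags: B1 = {b, c, e}  B2 = {a, b, e}  B3 = {c, d, e}
Tree: B1–B2, B1–B3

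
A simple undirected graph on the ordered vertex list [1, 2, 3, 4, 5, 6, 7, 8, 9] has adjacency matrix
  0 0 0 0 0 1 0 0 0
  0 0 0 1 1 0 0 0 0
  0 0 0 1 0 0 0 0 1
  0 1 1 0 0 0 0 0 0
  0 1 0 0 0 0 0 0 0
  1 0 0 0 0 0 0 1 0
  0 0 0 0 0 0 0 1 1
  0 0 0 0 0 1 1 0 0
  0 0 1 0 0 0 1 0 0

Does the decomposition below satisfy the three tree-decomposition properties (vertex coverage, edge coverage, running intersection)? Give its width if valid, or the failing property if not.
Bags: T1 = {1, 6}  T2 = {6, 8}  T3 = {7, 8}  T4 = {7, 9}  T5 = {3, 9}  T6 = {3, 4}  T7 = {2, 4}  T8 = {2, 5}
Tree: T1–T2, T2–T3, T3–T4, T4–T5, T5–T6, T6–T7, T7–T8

Yes; width 1.

Checking the three conditions: (i) the bags cover all of {1, 2, 3, 4, 5, 6, 7, 8, 9}; (ii) for each edge, some bag contains both endpoints; (iii) the bags containing any fixed vertex form a subtree. All hold, so the decomposition is valid with width 2 − 1 = 1.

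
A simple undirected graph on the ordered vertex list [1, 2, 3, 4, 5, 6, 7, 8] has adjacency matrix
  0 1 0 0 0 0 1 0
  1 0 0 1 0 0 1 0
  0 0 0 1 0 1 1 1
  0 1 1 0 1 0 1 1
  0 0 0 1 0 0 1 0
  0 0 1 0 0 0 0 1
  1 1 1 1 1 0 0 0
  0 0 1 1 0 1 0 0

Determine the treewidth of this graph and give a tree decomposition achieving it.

Treewidth 2.
One optimal decomposition is:
Bags: B1 = {4, 5, 7}  B2 = {3, 4, 7}  B3 = {3, 4, 8}  B4 = {3, 6, 8}  B5 = {2, 4, 7}  B6 = {1, 2, 7}
Tree: B1–B2, B2–B3, B3–B4, B1–B5, B5–B6

The largest bag has 3 vertices, giving width 2; this decomposition certifies tw(G) ≤ 2. For the lower bound, the 3 vertices {1, 2, 7} are pairwise adjacent, and any tree decomposition puts a clique entirely inside one bag — forcing width ≥ 2. Hence tw(G) = 2 exactly.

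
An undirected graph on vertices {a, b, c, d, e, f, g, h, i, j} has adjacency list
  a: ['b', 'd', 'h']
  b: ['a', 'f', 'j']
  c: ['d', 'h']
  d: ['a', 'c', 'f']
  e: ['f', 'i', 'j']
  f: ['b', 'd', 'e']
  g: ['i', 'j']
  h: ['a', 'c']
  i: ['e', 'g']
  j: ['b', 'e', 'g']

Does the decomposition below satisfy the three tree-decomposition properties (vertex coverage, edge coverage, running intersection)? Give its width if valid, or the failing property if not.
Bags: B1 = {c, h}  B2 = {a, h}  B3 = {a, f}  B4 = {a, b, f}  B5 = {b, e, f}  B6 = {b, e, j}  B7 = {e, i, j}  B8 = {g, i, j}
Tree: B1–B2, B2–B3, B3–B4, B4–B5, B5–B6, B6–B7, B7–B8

No — vertex d appears in no bag.

A tree decomposition must satisfy three properties: every vertex lies in some bag; for every edge, both endpoints lie together in some bag; and for every vertex, the bags containing it form a connected subtree. Here vertex d appears in no bag, so the decomposition is invalid.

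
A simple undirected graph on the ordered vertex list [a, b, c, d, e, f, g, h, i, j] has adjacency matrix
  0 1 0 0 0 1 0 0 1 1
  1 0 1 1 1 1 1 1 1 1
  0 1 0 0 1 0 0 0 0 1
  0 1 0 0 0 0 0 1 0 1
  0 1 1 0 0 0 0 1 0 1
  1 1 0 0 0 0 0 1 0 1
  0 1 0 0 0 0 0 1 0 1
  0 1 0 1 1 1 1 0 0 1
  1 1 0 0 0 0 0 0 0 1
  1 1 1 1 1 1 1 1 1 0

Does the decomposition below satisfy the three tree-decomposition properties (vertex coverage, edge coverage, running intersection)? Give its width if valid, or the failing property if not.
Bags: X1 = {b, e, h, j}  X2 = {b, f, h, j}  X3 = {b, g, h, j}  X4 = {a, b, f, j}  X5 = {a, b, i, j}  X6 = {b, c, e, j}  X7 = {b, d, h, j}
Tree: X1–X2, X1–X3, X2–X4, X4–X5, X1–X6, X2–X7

Vertex coverage: the bags together contain {a, b, c, d, e, f, g, h, i, j}, the full vertex set. Edge coverage: each edge of G has both endpoints in at least one bag. Running intersection: for every vertex, the bags containing it form a connected subtree. All three properties hold, so this is a valid tree decomposition of width max|bag| − 1 = 3, and hence tw(G) ≤ 3.

Yes; width 3.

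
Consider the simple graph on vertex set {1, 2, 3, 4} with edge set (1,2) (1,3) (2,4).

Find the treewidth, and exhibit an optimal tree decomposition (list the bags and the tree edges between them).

Treewidth 1.
One optimal decomposition is:
Bags: B1 = {1, 3}  B2 = {1, 2}  B3 = {2, 4}
Tree: B1–B2, B2–B3

Each bag holds 2 vertices, so the decomposition has width 1, which upper-bounds the treewidth. Any graph with an edge has treewidth ≥ 1, and G has the edge 3–1. Combining the bounds, tw(G) = 1.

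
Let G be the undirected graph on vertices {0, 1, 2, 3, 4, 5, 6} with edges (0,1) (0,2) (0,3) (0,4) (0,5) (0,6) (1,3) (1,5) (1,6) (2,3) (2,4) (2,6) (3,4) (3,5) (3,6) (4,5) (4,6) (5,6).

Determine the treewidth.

4

A width-4 tree decomposition is:
Bags: B1 = {0, 3, 4, 5, 6}  B2 = {0, 2, 3, 4, 6}  B3 = {0, 1, 3, 5, 6}
Tree: B1–B2, B1–B3
The largest bag has 5 vertices, giving width 4; this decomposition certifies tw(G) ≤ 4. On the other hand G contains the 5-clique {0, 1, 3, 5, 6}. A clique must lie in a single bag of any decomposition, so no decomposition can have width below 4. Combining the bounds, tw(G) = 4.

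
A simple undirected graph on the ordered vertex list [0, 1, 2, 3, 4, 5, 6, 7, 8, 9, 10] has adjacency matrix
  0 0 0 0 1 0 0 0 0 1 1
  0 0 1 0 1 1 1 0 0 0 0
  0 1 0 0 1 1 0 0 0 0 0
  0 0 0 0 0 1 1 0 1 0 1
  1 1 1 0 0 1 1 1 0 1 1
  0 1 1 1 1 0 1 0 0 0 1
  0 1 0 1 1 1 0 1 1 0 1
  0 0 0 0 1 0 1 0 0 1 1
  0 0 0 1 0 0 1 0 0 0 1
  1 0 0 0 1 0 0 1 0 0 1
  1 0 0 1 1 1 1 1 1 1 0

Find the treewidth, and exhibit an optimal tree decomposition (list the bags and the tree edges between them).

The largest bag has 4 vertices, giving width 3; this decomposition certifies tw(G) ≤ 3. Conversely, {3, 6, 8, 10} is a clique of size 4, and the vertices of any clique must share a bag in every tree decomposition; so some bag has ≥ 4 vertices and tw(G) ≥ 3. Combining the bounds, tw(G) = 3.

Treewidth 3.
One optimal decomposition is:
Bags: B1 = {4, 7, 9, 10}  B2 = {4, 6, 7, 10}  B3 = {4, 5, 6, 10}  B4 = {1, 4, 5, 6}  B5 = {1, 2, 4, 5}  B6 = {0, 4, 9, 10}  B7 = {3, 5, 6, 10}  B8 = {3, 6, 8, 10}
Tree: B1–B2, B2–B3, B3–B4, B4–B5, B1–B6, B3–B7, B7–B8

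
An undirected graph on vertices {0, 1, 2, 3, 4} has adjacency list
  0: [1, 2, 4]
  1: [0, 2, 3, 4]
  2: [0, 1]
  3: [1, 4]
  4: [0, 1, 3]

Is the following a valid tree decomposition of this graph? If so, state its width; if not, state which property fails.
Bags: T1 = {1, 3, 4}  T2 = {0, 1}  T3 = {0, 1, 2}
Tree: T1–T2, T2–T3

A tree decomposition must satisfy three properties: every vertex lies in some bag; for every edge, both endpoints lie together in some bag; and for every vertex, the bags containing it form a connected subtree. Here edge (4,0) lies in no bag, so the decomposition is invalid.

No — edge (4,0) lies in no bag.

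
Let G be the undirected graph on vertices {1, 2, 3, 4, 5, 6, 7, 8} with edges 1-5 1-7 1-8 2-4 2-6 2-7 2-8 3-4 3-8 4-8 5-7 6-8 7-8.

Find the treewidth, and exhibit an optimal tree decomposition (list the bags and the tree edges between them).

The largest bag has 3 vertices, giving width 2; this decomposition certifies tw(G) ≤ 2. Conversely, {1, 7, 8} is a clique of size 3, and the vertices of any clique must share a bag in every tree decomposition; so some bag has ≥ 3 vertices and tw(G) ≥ 2. Combining the bounds, tw(G) = 2.

Treewidth 2.
One optimal decomposition is:
Bags: B1 = {3, 4, 8}  B2 = {2, 4, 8}  B3 = {2, 7, 8}  B4 = {1, 7, 8}  B5 = {1, 5, 7}  B6 = {2, 6, 8}
Tree: B1–B2, B2–B3, B3–B4, B4–B5, B2–B6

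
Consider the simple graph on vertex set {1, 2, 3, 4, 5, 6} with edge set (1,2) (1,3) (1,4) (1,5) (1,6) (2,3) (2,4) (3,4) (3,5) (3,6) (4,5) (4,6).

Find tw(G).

A width-3 tree decomposition is:
Bags: B1 = {1, 2, 3, 4}  B2 = {1, 3, 4, 6}  B3 = {1, 3, 4, 5}
Tree: B1–B2, B1–B3
Each bag holds 4 vertices, so the decomposition has width 3, which upper-bounds the treewidth. On the other hand G contains the 4-clique {1, 2, 3, 4}. A clique must lie in a single bag of any decomposition, so no decomposition can have width below 3. Hence tw(G) = 3 exactly.

3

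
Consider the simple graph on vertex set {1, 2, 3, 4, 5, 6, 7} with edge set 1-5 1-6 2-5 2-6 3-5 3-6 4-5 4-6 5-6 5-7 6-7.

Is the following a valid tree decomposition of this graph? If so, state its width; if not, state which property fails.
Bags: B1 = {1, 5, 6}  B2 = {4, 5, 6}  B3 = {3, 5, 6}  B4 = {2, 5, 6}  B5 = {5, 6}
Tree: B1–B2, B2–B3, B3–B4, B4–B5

No — vertex 7 appears in no bag.

A tree decomposition must satisfy three properties: every vertex lies in some bag; for every edge, both endpoints lie together in some bag; and for every vertex, the bags containing it form a connected subtree. Here vertex 7 appears in no bag, so the decomposition is invalid.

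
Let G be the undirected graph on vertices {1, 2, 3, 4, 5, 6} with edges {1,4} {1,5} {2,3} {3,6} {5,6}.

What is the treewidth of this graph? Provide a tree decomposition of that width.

Treewidth 1.
Bags: B1 = {1, 4}  B2 = {1, 5}  B3 = {5, 6}  B4 = {3, 6}  B5 = {2, 3}
Tree: B1–B2, B2–B3, B3–B4, B4–B5

The largest bag has 2 vertices, giving width 1; this decomposition certifies tw(G) ≤ 1. Any graph with an edge has treewidth ≥ 1, and G has the edge 4–1. The upper and lower bounds meet at 1, so that is the treewidth.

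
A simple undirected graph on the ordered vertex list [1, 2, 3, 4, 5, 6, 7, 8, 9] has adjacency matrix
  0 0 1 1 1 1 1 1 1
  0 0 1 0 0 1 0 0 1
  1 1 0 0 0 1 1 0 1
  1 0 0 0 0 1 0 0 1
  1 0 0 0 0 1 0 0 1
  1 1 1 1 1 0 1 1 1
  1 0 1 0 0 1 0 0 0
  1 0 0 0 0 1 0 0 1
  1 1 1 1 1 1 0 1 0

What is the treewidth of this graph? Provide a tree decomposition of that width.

Treewidth 3.
One such decomposition:
Bags: B1 = {1, 4, 6, 9}  B2 = {1, 3, 6, 9}  B3 = {1, 6, 8, 9}  B4 = {1, 5, 6, 9}  B5 = {1, 3, 6, 7}  B6 = {2, 3, 6, 9}
Tree: B1–B2, B1–B3, B1–B4, B2–B5, B2–B6

Every bag has size at most 4, so the width is 4 − 1 = 3 and tw(G) ≤ 3. For the lower bound, the 4 vertices {1, 6, 8, 9} are pairwise adjacent, and any tree decomposition puts a clique entirely inside one bag — forcing width ≥ 3. Combining the bounds, tw(G) = 3.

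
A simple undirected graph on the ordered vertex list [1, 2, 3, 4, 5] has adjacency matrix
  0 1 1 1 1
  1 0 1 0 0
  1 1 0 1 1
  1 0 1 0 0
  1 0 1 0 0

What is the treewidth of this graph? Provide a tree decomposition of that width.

Treewidth 2.
Bags: B1 = {1, 3, 4}  B2 = {1, 3, 5}  B3 = {1, 2, 3}
Tree: B1–B2, B1–B3

The largest bag has 3 vertices, giving width 2; this decomposition certifies tw(G) ≤ 2. For the lower bound, the 3 vertices {1, 2, 3} are pairwise adjacent, and any tree decomposition puts a clique entirely inside one bag — forcing width ≥ 2. Hence tw(G) = 2 exactly.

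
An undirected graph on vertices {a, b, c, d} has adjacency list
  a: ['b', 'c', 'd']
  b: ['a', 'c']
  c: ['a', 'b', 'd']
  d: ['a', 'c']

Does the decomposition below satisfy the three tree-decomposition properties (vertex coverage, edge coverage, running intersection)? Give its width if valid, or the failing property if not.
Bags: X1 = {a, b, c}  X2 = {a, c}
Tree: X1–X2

A tree decomposition must satisfy three properties: every vertex lies in some bag; for every edge, both endpoints lie together in some bag; and for every vertex, the bags containing it form a connected subtree. Here vertex d appears in no bag, so the decomposition is invalid.

No — vertex d appears in no bag.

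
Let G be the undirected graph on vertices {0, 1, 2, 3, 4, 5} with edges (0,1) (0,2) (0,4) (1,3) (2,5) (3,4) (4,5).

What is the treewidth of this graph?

2

A width-2 tree decomposition is:
Bags: B1 = {2, 4, 5}  B2 = {0, 2, 4}  B3 = {0, 3, 4}  B4 = {0, 1, 3}
Tree: B1–B2, B2–B3, B3–B4
Each bag holds 3 vertices, so the decomposition has width 2, which upper-bounds the treewidth. Since 5–2–0–4–5 is a cycle in G, G is not acyclic. Forests are exactly the graphs of treewidth ≤ 1, so tw(G) ≥ 2. The upper and lower bounds meet at 2, so that is the treewidth.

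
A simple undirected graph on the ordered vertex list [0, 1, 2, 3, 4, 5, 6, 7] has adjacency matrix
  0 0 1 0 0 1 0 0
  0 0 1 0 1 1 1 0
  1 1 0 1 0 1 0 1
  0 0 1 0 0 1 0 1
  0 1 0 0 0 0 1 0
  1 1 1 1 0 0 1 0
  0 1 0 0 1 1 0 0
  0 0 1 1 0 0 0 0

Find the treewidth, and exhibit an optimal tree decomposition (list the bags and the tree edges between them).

Treewidth 2.
Bags: B1 = {0, 2, 5}  B2 = {1, 2, 5}  B3 = {2, 3, 5}  B4 = {1, 5, 6}  B5 = {2, 3, 7}  B6 = {1, 4, 6}
Tree: B1–B2, B2–B3, B2–B4, B3–B5, B4–B6

Each bag holds 3 vertices, so the decomposition has width 2, which upper-bounds the treewidth. On the other hand G contains the 3-clique {0, 2, 5}. A clique must lie in a single bag of any decomposition, so no decomposition can have width below 2. Hence tw(G) = 2 exactly.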